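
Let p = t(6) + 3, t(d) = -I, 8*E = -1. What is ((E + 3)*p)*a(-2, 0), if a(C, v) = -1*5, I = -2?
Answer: -575/8 ≈ -71.875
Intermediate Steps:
E = -1/8 (E = (1/8)*(-1) = -1/8 ≈ -0.12500)
a(C, v) = -5
t(d) = 2 (t(d) = -1*(-2) = 2)
p = 5 (p = 2 + 3 = 5)
((E + 3)*p)*a(-2, 0) = ((-1/8 + 3)*5)*(-5) = ((23/8)*5)*(-5) = (115/8)*(-5) = -575/8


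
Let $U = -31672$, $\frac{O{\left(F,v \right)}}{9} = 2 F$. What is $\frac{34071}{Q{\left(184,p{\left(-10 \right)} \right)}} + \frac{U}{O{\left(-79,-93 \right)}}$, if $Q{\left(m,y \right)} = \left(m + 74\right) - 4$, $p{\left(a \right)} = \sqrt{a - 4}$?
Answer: $\frac{28246825}{180594} \approx 156.41$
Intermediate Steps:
$p{\left(a \right)} = \sqrt{-4 + a}$
$Q{\left(m,y \right)} = 70 + m$ ($Q{\left(m,y \right)} = \left(74 + m\right) - 4 = 70 + m$)
$O{\left(F,v \right)} = 18 F$ ($O{\left(F,v \right)} = 9 \cdot 2 F = 18 F$)
$\frac{34071}{Q{\left(184,p{\left(-10 \right)} \right)}} + \frac{U}{O{\left(-79,-93 \right)}} = \frac{34071}{70 + 184} - \frac{31672}{18 \left(-79\right)} = \frac{34071}{254} - \frac{31672}{-1422} = 34071 \cdot \frac{1}{254} - - \frac{15836}{711} = \frac{34071}{254} + \frac{15836}{711} = \frac{28246825}{180594}$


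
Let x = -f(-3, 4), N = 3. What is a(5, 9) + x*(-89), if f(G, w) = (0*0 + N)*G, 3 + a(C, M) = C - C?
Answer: -804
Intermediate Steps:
a(C, M) = -3 (a(C, M) = -3 + (C - C) = -3 + 0 = -3)
f(G, w) = 3*G (f(G, w) = (0*0 + 3)*G = (0 + 3)*G = 3*G)
x = 9 (x = -3*(-3) = -1*(-9) = 9)
a(5, 9) + x*(-89) = -3 + 9*(-89) = -3 - 801 = -804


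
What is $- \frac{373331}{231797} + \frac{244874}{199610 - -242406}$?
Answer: $- \frac{54128608359}{51228991376} \approx -1.0566$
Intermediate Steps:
$- \frac{373331}{231797} + \frac{244874}{199610 - -242406} = \left(-373331\right) \frac{1}{231797} + \frac{244874}{199610 + 242406} = - \frac{373331}{231797} + \frac{244874}{442016} = - \frac{373331}{231797} + 244874 \cdot \frac{1}{442016} = - \frac{373331}{231797} + \frac{122437}{221008} = - \frac{54128608359}{51228991376}$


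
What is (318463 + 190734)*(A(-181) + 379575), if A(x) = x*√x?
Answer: 193278451275 - 92164657*I*√181 ≈ 1.9328e+11 - 1.2399e+9*I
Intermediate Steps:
A(x) = x^(3/2)
(318463 + 190734)*(A(-181) + 379575) = (318463 + 190734)*((-181)^(3/2) + 379575) = 509197*(-181*I*√181 + 379575) = 509197*(379575 - 181*I*√181) = 193278451275 - 92164657*I*√181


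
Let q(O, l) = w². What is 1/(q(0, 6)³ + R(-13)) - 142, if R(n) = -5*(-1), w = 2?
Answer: -9797/69 ≈ -141.99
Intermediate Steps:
q(O, l) = 4 (q(O, l) = 2² = 4)
R(n) = 5
1/(q(0, 6)³ + R(-13)) - 142 = 1/(4³ + 5) - 142 = 1/(64 + 5) - 142 = 1/69 - 142 = -9797/69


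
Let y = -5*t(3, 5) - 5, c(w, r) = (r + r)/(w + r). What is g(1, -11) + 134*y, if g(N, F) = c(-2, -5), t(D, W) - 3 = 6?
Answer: -46890/7 ≈ -6698.6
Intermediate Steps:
c(w, r) = 2*r/(r + w) (c(w, r) = (2*r)/(r + w) = 2*r/(r + w))
t(D, W) = 9 (t(D, W) = 3 + 6 = 9)
g(N, F) = 10/7 (g(N, F) = 2*(-5)/(-5 - 2) = 2*(-5)/(-7) = 2*(-5)*(-⅐) = 10/7)
y = -50 (y = -5*9 - 5 = -45 - 5 = -50)
g(1, -11) + 134*y = 10/7 + 134*(-50) = 10/7 - 6700 = -46890/7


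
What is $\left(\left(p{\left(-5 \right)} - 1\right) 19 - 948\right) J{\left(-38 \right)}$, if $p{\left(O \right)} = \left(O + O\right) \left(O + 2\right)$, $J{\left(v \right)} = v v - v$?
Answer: $-588354$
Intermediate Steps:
$J{\left(v \right)} = v^{2} - v$
$p{\left(O \right)} = 2 O \left(2 + O\right)$
$\left(\left(p{\left(-5 \right)} - 1\right) 19 - 948\right) J{\left(-38 \right)} = \left(\left(2 \left(-5\right) \left(2 - 5\right) - 1\right) 19 - 948\right) \left(- 38 \left(-1 - 38\right)\right) = \left(\left(2 \left(-5\right) \left(-3\right) - 1\right) 19 - 948\right) \left(\left(-38\right) \left(-39\right)\right) = \left(\left(30 - 1\right) 19 - 948\right) 1482 = \left(29 \cdot 19 - 948\right) 1482 = \left(551 - 948\right) 1482 = \left(-397\right) 1482 = -588354$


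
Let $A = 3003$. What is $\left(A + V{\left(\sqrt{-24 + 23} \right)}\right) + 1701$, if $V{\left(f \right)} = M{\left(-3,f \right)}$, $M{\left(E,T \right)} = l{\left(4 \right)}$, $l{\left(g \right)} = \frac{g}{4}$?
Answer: $4705$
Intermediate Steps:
$l{\left(g \right)} = \frac{g}{4}$ ($l{\left(g \right)} = g \frac{1}{4} = \frac{g}{4}$)
$M{\left(E,T \right)} = 1$ ($M{\left(E,T \right)} = \frac{1}{4} \cdot 4 = 1$)
$V{\left(f \right)} = 1$
$\left(A + V{\left(\sqrt{-24 + 23} \right)}\right) + 1701 = \left(3003 + 1\right) + 1701 = 3004 + 1701 = 4705$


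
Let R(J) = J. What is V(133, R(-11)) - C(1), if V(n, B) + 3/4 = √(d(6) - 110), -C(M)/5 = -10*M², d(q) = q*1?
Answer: -203/4 + 2*I*√26 ≈ -50.75 + 10.198*I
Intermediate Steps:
d(q) = q
C(M) = 50*M² (C(M) = -(-50)*M² = 50*M²)
V(n, B) = -¾ + 2*I*√26 (V(n, B) = -¾ + √(6 - 110) = -¾ + √(-104) = -¾ + 2*I*√26)
V(133, R(-11)) - C(1) = (-¾ + 2*I*√26) - 50*1² = (-¾ + 2*I*√26) - 50 = -203/4 + 2*I*√26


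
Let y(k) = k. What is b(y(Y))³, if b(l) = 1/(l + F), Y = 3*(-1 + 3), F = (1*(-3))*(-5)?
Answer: 1/9261 ≈ 0.00010798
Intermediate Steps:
F = 15 (F = -3*(-5) = 15)
Y = 6 (Y = 3*2 = 6)
b(l) = 1/(15 + l) (b(l) = 1/(l + 15) = 1/(15 + l))
b(y(Y))³ = (1/(15 + 6))³ = (1/21)³ = 1/9261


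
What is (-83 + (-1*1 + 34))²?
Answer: 2500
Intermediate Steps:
(-83 + (-1*1 + 34))² = (-83 + (-1 + 34))² = (-83 + 33)² = (-50)² = 2500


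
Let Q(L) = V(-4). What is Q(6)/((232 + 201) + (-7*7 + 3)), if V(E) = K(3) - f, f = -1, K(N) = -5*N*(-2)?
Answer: 31/387 ≈ 0.080103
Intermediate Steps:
K(N) = 10*N
V(E) = 31 (V(E) = 10*3 - 1*(-1) = 30 + 1 = 31)
Q(L) = 31
Q(6)/((232 + 201) + (-7*7 + 3)) = 31/((232 + 201) + (-7*7 + 3)) = 31/(433 + (-49 + 3)) = 31/(433 - 46) = 31/387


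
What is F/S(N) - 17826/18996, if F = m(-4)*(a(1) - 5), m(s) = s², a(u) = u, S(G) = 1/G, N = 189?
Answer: -38298907/3166 ≈ -12097.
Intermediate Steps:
F = -64 (F = (-4)²*(1 - 5) = 16*(-4) = -64)
F/S(N) - 17826/18996 = -64/(1/189) - 17826/18996 = -64/1/189 - 17826*1/18996 = -64*189 - 2971/3166 = -12096 - 2971/3166 = -38298907/3166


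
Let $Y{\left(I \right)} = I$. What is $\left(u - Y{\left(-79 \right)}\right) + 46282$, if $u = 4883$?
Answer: $51244$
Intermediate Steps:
$\left(u - Y{\left(-79 \right)}\right) + 46282 = \left(4883 - -79\right) + 46282 = \left(4883 + 79\right) + 46282 = 4962 + 46282 = 51244$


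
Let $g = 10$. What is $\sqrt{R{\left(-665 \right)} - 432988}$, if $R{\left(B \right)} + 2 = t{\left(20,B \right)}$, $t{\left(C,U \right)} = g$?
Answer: $2 i \sqrt{108245} \approx 658.01 i$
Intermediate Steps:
$t{\left(C,U \right)} = 10$
$R{\left(B \right)} = 8$ ($R{\left(B \right)} = -2 + 10 = 8$)
$\sqrt{R{\left(-665 \right)} - 432988} = \sqrt{8 - 432988} = \sqrt{-432980} = 2 i \sqrt{108245}$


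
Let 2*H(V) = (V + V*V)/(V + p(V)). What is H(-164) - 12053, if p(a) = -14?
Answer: -1079400/89 ≈ -12128.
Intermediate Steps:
H(V) = (V + V**2)/(2*(-14 + V)) (H(V) = ((V + V*V)/(V - 14))/2 = ((V + V**2)/(-14 + V))/2 = (V + V**2)/(2*(-14 + V)))
H(-164) - 12053 = (1/2)*(-164)*(1 - 164)/(-14 - 164) - 12053 = (1/2)*(-164)*(-163)/(-178) - 12053 = (1/2)*(-164)*(-1/178)*(-163) - 12053 = -6683/89 - 12053 = -1079400/89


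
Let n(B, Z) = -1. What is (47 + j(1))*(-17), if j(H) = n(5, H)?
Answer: -782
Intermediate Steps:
j(H) = -1
(47 + j(1))*(-17) = (47 - 1)*(-17) = 46*(-17) = -782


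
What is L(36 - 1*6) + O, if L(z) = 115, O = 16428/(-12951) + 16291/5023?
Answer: 2536515764/21684291 ≈ 116.97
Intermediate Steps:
O = 42822299/21684291 (O = 16428*(-1/12951) + 16291*(1/5023) = -5476/4317 + 16291/5023 = 42822299/21684291 ≈ 1.9748)
L(36 - 1*6) + O = 115 + 42822299/21684291 = 2536515764/21684291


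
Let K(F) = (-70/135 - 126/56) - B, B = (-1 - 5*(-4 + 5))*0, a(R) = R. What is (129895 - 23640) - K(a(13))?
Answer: 11475839/108 ≈ 1.0626e+5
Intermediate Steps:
B = 0 (B = (-1 - 5*1)*0 = (-1 - 5)*0 = -6*0 = 0)
K(F) = -299/108 (K(F) = (-70/135 - 126/56) - 1*0 = (-70*1/135 - 126*1/56) + 0 = (-14/27 - 9/4) + 0 = -299/108 + 0 = -299/108)
(129895 - 23640) - K(a(13)) = (129895 - 23640) - 1*(-299/108) = 106255 + 299/108 = 11475839/108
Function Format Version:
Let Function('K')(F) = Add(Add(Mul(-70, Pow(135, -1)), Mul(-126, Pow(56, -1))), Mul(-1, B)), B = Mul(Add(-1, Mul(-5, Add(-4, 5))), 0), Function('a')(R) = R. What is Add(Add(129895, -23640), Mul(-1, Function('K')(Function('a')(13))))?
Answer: Rational(11475839, 108) ≈ 1.0626e+5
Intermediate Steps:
B = 0 (B = Mul(Add(-1, Mul(-5, 1)), 0) = Mul(Add(-1, -5), 0) = Mul(-6, 0) = 0)
Function('K')(F) = Rational(-299, 108) (Function('K')(F) = Add(Add(Mul(-70, Pow(135, -1)), Mul(-126, Pow(56, -1))), Mul(-1, 0)) = Add(Add(Mul(-70, Rational(1, 135)), Mul(-126, Rational(1, 56))), 0) = Add(Add(Rational(-14, 27), Rational(-9, 4)), 0) = Add(Rational(-299, 108), 0) = Rational(-299, 108))
Add(Add(129895, -23640), Mul(-1, Function('K')(Function('a')(13)))) = Add(Add(129895, -23640), Mul(-1, Rational(-299, 108))) = Add(106255, Rational(299, 108)) = Rational(11475839, 108)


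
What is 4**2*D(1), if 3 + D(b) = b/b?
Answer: -32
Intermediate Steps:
D(b) = -2 (D(b) = -3 + b/b = -3 + 1 = -2)
4**2*D(1) = 4**2*(-2) = 16*(-2) = -32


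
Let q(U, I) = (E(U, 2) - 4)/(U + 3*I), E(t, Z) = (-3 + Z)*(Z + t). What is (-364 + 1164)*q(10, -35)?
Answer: 2560/19 ≈ 134.74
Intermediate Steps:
q(U, I) = (-6 - U)/(U + 3*I) (q(U, I) = ((2² - 3*2 - 3*U + 2*U) - 4)/(U + 3*I) = ((4 - 6 - 3*U + 2*U) - 4)/(U + 3*I) = ((-2 - U) - 4)/(U + 3*I) = (-6 - U)/(U + 3*I))
(-364 + 1164)*q(10, -35) = (-364 + 1164)*((-6 - 1*10)/(10 + 3*(-35))) = 800*((-6 - 10)/(10 - 105)) = 800*(-16/(-95)) = 800*(-1/95*(-16)) = 800*(16/95) = 2560/19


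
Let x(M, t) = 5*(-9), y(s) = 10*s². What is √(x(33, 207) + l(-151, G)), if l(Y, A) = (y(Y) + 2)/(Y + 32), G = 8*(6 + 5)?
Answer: I*√27770673/119 ≈ 44.284*I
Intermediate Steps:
x(M, t) = -45
G = 88 (G = 8*11 = 88)
l(Y, A) = (2 + 10*Y²)/(32 + Y) (l(Y, A) = (10*Y² + 2)/(Y + 32) = (2 + 10*Y²)/(32 + Y))
√(x(33, 207) + l(-151, G)) = √(-45 + 2*(1 + 5*(-151)²)/(32 - 151)) = √(-45 + 2*(1 + 5*22801)/(-119)) = √(-45 + 2*(-1/119)*(1 + 114005)) = √(-45 + 2*(-1/119)*114006) = √(-45 - 228012/119) = √(-233367/119) = I*√27770673/119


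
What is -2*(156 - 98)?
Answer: -116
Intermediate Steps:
-2*(156 - 98) = -2*58 = -116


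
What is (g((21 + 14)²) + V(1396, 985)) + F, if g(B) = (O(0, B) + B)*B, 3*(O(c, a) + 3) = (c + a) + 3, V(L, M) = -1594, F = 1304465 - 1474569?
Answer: 5480056/3 ≈ 1.8267e+6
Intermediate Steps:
F = -170104
O(c, a) = -2 + a/3 + c/3 (O(c, a) = -3 + ((c + a) + 3)/3 = -3 + ((a + c) + 3)/3 = -3 + (3 + a + c)/3 = -3 + (1 + a/3 + c/3) = -2 + a/3 + c/3)
g(B) = B*(-2 + 4*B/3) (g(B) = ((-2 + B/3 + (⅓)*0) + B)*B = ((-2 + B/3 + 0) + B)*B = ((-2 + B/3) + B)*B = (-2 + 4*B/3)*B = B*(-2 + 4*B/3))
(g((21 + 14)²) + V(1396, 985)) + F = (2*(21 + 14)²*(-3 + 2*(21 + 14)²)/3 - 1594) - 170104 = ((⅔)*35²*(-3 + 2*35²) - 1594) - 170104 = ((⅔)*1225*(-3 + 2*1225) - 1594) - 170104 = ((⅔)*1225*(-3 + 2450) - 1594) - 170104 = ((⅔)*1225*2447 - 1594) - 170104 = (5995150/3 - 1594) - 170104 = 5990368/3 - 170104 = 5480056/3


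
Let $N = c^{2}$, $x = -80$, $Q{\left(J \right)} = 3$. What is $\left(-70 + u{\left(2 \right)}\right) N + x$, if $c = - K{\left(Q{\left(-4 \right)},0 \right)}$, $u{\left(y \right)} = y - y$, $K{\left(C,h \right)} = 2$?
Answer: $-360$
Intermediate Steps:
$u{\left(y \right)} = 0$
$c = -2$ ($c = \left(-1\right) 2 = -2$)
$N = 4$ ($N = \left(-2\right)^{2} = 4$)
$\left(-70 + u{\left(2 \right)}\right) N + x = \left(-70 + 0\right) 4 - 80 = \left(-70\right) 4 - 80 = -280 - 80 = -360$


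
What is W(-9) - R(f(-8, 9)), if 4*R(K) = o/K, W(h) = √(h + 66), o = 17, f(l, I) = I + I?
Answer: -17/72 + √57 ≈ 7.3137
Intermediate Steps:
f(l, I) = 2*I
W(h) = √(66 + h)
R(K) = 17/(4*K) (R(K) = (17/K)/4 = 17/(4*K))
W(-9) - R(f(-8, 9)) = √(66 - 9) - 17/(4*(2*9)) = √57 - 17/(4*18) = √57 - 1*17/72 = √57 - 17/72 = -17/72 + √57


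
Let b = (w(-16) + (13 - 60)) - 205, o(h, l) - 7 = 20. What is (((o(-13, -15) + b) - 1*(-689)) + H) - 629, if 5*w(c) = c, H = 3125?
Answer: 14784/5 ≈ 2956.8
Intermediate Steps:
w(c) = c/5
o(h, l) = 27 (o(h, l) = 7 + 20 = 27)
b = -1276/5 (b = ((1/5)*(-16) + (13 - 60)) - 205 = (-16/5 - 47) - 205 = -251/5 - 205 = -1276/5 ≈ -255.20)
(((o(-13, -15) + b) - 1*(-689)) + H) - 629 = (((27 - 1276/5) - 1*(-689)) + 3125) - 629 = ((-1141/5 + 689) + 3125) - 629 = (2304/5 + 3125) - 629 = 17929/5 - 629 = 14784/5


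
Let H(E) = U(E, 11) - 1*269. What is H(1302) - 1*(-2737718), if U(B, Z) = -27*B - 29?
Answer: 2702266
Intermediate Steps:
U(B, Z) = -29 - 27*B
H(E) = -298 - 27*E (H(E) = (-29 - 27*E) - 1*269 = (-29 - 27*E) - 269 = -298 - 27*E)
H(1302) - 1*(-2737718) = (-298 - 27*1302) - 1*(-2737718) = (-298 - 35154) + 2737718 = -35452 + 2737718 = 2702266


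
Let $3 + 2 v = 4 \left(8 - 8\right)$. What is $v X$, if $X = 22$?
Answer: $-33$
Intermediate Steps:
$v = - \frac{3}{2}$ ($v = - \frac{3}{2} + \frac{4 \left(8 - 8\right)}{2} = - \frac{3}{2} + \frac{4 \cdot 0}{2} = - \frac{3}{2} + \frac{1}{2} \cdot 0 = - \frac{3}{2} + 0 = - \frac{3}{2} \approx -1.5$)
$v X = \left(- \frac{3}{2}\right) 22 = -33$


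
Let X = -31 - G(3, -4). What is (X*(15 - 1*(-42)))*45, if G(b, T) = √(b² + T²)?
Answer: -92340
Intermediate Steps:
G(b, T) = √(T² + b²)
X = -36 (X = -31 - √((-4)² + 3²) = -31 - √(16 + 9) = -31 - √25 = -31 - 1*5 = -31 - 5 = -36)
(X*(15 - 1*(-42)))*45 = -36*(15 - 1*(-42))*45 = -36*(15 + 42)*45 = -36*57*45 = -2052*45 = -92340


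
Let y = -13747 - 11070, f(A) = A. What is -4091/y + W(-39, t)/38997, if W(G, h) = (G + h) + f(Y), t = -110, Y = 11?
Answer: 52037327/322596183 ≈ 0.16131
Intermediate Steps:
W(G, h) = 11 + G + h (W(G, h) = (G + h) + 11 = 11 + G + h)
y = -24817
-4091/y + W(-39, t)/38997 = -4091/(-24817) + (11 - 39 - 110)/38997 = -4091*(-1/24817) - 138*1/38997 = 4091/24817 - 46/12999 = 52037327/322596183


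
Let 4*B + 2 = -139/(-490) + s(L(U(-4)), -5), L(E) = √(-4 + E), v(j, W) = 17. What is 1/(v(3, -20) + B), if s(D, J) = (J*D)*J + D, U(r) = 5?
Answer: 1960/45219 ≈ 0.043345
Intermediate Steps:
s(D, J) = D + D*J² (s(D, J) = (D*J)*J + D = D*J² + D = D + D*J²)
B = 11899/1960 (B = -½ + (-139/(-490) + √(-4 + 5)*(1 + (-5)²))/4 = -½ + (-139*(-1/490) + √1*(1 + 25))/4 = -½ + (139/490 + 1*26)/4 = -½ + (139/490 + 26)/4 = -½ + (¼)*(12879/490) = -½ + 12879/1960 = 11899/1960 ≈ 6.0709)
1/(v(3, -20) + B) = 1/(17 + 11899/1960) = 1/(45219/1960) = 1960/45219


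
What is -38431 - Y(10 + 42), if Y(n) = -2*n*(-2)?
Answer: -38639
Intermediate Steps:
Y(n) = 4*n
-38431 - Y(10 + 42) = -38431 - 4*(10 + 42) = -38431 - 4*52 = -38431 - 1*208 = -38431 - 208 = -38639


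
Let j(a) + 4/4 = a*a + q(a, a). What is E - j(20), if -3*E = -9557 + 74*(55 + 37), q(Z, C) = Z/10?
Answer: 1546/3 ≈ 515.33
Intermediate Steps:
q(Z, C) = Z/10 (q(Z, C) = Z*(⅒) = Z/10)
j(a) = -1 + a² + a/10 (j(a) = -1 + (a*a + a/10) = -1 + (a² + a/10) = -1 + a² + a/10)
E = 2749/3 (E = -(-9557 + 74*(55 + 37))/3 = -(-9557 + 74*92)/3 = -(-9557 + 6808)/3 = -⅓*(-2749) = 2749/3 ≈ 916.33)
E - j(20) = 2749/3 - (-1 + 20² + (⅒)*20) = 2749/3 - (-1 + 400 + 2) = 2749/3 - 1*401 = 2749/3 - 401 = 1546/3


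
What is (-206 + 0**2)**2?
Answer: 42436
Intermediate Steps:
(-206 + 0**2)**2 = (-206 + 0)**2 = (-206)**2 = 42436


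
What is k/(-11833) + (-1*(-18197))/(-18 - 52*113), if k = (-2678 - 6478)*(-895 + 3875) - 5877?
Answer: 160636396657/69743702 ≈ 2303.2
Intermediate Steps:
k = -27290757 (k = -9156*2980 - 5877 = -27284880 - 5877 = -27290757)
k/(-11833) + (-1*(-18197))/(-18 - 52*113) = -27290757/(-11833) + (-1*(-18197))/(-18 - 52*113) = -27290757*(-1/11833) + 18197/(-18 - 5876) = 27290757/11833 + 18197/(-5894) = 27290757/11833 + 18197*(-1/5894) = 27290757/11833 - 18197/5894 = 160636396657/69743702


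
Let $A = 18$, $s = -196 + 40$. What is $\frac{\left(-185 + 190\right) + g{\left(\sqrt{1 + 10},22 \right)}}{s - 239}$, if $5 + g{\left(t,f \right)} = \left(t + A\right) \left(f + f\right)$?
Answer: $- \frac{792}{395} - \frac{44 \sqrt{11}}{395} \approx -2.3745$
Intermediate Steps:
$s = -156$
$g{\left(t,f \right)} = -5 + 2 f \left(18 + t\right)$ ($g{\left(t,f \right)} = -5 + \left(t + 18\right) \left(f + f\right) = -5 + \left(18 + t\right) 2 f = -5 + 2 f \left(18 + t\right)$)
$\frac{\left(-185 + 190\right) + g{\left(\sqrt{1 + 10},22 \right)}}{s - 239} = \frac{\left(-185 + 190\right) + \left(-5 + 36 \cdot 22 + 2 \cdot 22 \sqrt{1 + 10}\right)}{-156 - 239} = \frac{5 + \left(-5 + 792 + 2 \cdot 22 \sqrt{11}\right)}{-395} = \left(5 + \left(-5 + 792 + 44 \sqrt{11}\right)\right) \left(- \frac{1}{395}\right) = \left(5 + \left(787 + 44 \sqrt{11}\right)\right) \left(- \frac{1}{395}\right) = \left(792 + 44 \sqrt{11}\right) \left(- \frac{1}{395}\right) = - \frac{792}{395} - \frac{44 \sqrt{11}}{395}$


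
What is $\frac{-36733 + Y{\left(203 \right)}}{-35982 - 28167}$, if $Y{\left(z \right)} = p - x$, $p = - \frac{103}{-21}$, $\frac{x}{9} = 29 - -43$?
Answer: $\frac{784898}{1347129} \approx 0.58265$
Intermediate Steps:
$x = 648$ ($x = 9 \left(29 - -43\right) = 9 \left(29 + 43\right) = 9 \cdot 72 = 648$)
$p = \frac{103}{21}$ ($p = \left(-103\right) \left(- \frac{1}{21}\right) = \frac{103}{21} \approx 4.9048$)
$Y{\left(z \right)} = - \frac{13505}{21}$ ($Y{\left(z \right)} = \frac{103}{21} - 648 = - \frac{13505}{21}$)
$\frac{-36733 + Y{\left(203 \right)}}{-35982 - 28167} = \frac{-36733 - \frac{13505}{21}}{-35982 - 28167} = - \frac{784898}{21 \left(-35982 - 28167\right)} = - \frac{784898}{21 \left(-64149\right)} = \left(- \frac{784898}{21}\right) \left(- \frac{1}{64149}\right) = \frac{784898}{1347129}$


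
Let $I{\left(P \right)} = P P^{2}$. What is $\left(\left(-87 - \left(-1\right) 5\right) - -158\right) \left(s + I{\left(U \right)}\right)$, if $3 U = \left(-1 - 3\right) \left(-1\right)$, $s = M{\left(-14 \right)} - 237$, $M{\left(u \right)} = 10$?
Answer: $- \frac{460940}{27} \approx -17072.0$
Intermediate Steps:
$s = -227$ ($s = 10 - 237 = -227$)
$U = \frac{4}{3}$ ($U = \frac{\left(-1 - 3\right) \left(-1\right)}{3} = \frac{\left(-4\right) \left(-1\right)}{3} = \frac{1}{3} \cdot 4 = \frac{4}{3} \approx 1.3333$)
$I{\left(P \right)} = P^{3}$
$\left(\left(-87 - \left(-1\right) 5\right) - -158\right) \left(s + I{\left(U \right)}\right) = \left(\left(-87 - \left(-1\right) 5\right) - -158\right) \left(-227 + \left(\frac{4}{3}\right)^{3}\right) = \left(\left(-87 - -5\right) + 158\right) \left(-227 + \frac{64}{27}\right) = \left(\left(-87 + 5\right) + 158\right) \left(- \frac{6065}{27}\right) = \left(-82 + 158\right) \left(- \frac{6065}{27}\right) = 76 \left(- \frac{6065}{27}\right) = - \frac{460940}{27}$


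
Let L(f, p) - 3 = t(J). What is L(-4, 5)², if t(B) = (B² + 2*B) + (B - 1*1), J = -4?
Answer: 36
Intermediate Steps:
t(B) = -1 + B² + 3*B (t(B) = (B² + 2*B) + (B - 1) = (B² + 2*B) + (-1 + B) = -1 + B² + 3*B)
L(f, p) = 6 (L(f, p) = 3 + (-1 + (-4)² + 3*(-4)) = 3 + (-1 + 16 - 12) = 3 + 3 = 6)
L(-4, 5)² = 6² = 36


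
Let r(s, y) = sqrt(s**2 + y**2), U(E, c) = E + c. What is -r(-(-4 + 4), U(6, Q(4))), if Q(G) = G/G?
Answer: -7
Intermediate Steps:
Q(G) = 1
-r(-(-4 + 4), U(6, Q(4))) = -sqrt((-(-4 + 4))**2 + (6 + 1)**2) = -sqrt((-1*0)**2 + 7**2) = -sqrt(0**2 + 49) = -sqrt(0 + 49) = -sqrt(49) = -1*7 = -7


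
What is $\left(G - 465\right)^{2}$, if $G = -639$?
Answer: $1218816$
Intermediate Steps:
$\left(G - 465\right)^{2} = \left(-639 - 465\right)^{2} = \left(-1104\right)^{2} = 1218816$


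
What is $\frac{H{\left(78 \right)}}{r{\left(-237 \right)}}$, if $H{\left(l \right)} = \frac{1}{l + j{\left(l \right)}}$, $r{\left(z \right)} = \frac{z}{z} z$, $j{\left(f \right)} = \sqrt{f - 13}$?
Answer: $- \frac{2}{36577} + \frac{\sqrt{65}}{1426503} \approx -4.9027 \cdot 10^{-5}$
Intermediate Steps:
$j{\left(f \right)} = \sqrt{-13 + f}$
$r{\left(z \right)} = z$ ($r{\left(z \right)} = 1 z = z$)
$H{\left(l \right)} = \frac{1}{l + \sqrt{-13 + l}}$
$\frac{H{\left(78 \right)}}{r{\left(-237 \right)}} = \frac{1}{\left(78 + \sqrt{-13 + 78}\right) \left(-237\right)} = \frac{1}{78 + \sqrt{65}} \left(- \frac{1}{237}\right) = - \frac{1}{237 \left(78 + \sqrt{65}\right)}$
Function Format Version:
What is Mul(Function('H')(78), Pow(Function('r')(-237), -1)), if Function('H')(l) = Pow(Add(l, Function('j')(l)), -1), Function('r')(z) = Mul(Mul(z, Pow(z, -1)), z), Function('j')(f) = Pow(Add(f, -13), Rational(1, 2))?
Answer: Add(Rational(-2, 36577), Mul(Rational(1, 1426503), Pow(65, Rational(1, 2)))) ≈ -4.9027e-5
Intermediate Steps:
Function('j')(f) = Pow(Add(-13, f), Rational(1, 2))
Function('r')(z) = z (Function('r')(z) = Mul(1, z) = z)
Function('H')(l) = Pow(Add(l, Pow(Add(-13, l), Rational(1, 2))), -1)
Mul(Function('H')(78), Pow(Function('r')(-237), -1)) = Mul(Pow(Add(78, Pow(Add(-13, 78), Rational(1, 2))), -1), Pow(-237, -1)) = Mul(Pow(Add(78, Pow(65, Rational(1, 2))), -1), Rational(-1, 237)) = Mul(Rational(-1, 237), Pow(Add(78, Pow(65, Rational(1, 2))), -1))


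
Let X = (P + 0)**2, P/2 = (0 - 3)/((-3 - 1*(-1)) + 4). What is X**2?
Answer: 81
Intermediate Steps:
P = -3 (P = 2*((0 - 3)/((-3 - 1*(-1)) + 4)) = 2*(-3/((-3 + 1) + 4)) = 2*(-3/(-2 + 4)) = 2*(-3/2) = -3)
X = 9 (X = (-3 + 0)**2 = (-3)**2 = 9)
X**2 = 9**2 = 81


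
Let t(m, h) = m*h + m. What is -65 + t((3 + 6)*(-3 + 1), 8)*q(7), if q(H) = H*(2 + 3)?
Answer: -5735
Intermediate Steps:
t(m, h) = m + h*m (t(m, h) = h*m + m = m + h*m)
q(H) = 5*H (q(H) = H*5 = 5*H)
-65 + t((3 + 6)*(-3 + 1), 8)*q(7) = -65 + (((3 + 6)*(-3 + 1))*(1 + 8))*(5*7) = -65 + ((9*(-2))*9)*35 = -65 - 18*9*35 = -65 - 162*35 = -65 - 5670 = -5735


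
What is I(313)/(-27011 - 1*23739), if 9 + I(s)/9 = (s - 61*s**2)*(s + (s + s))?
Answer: 50501452077/50750 ≈ 9.9510e+5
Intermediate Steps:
I(s) = -81 + 27*s*(s - 61*s**2) (I(s) = -81 + 9*((s - 61*s**2)*(s + (s + s))) = -81 + 9*((s - 61*s**2)*(s + 2*s)) = -81 + 9*((s - 61*s**2)*(3*s)) = -81 + 9*(3*s*(s - 61*s**2)) = -81 + 27*s*(s - 61*s**2))
I(313)/(-27011 - 1*23739) = (-81 - 1647*313**3 + 27*313**2)/(-27011 - 1*23739) = (-81 - 1647*30664297 + 27*97969)/(-27011 - 23739) = (-81 - 50504097159 + 2645163)/(-50750) = -50501452077*(-1/50750) = 50501452077/50750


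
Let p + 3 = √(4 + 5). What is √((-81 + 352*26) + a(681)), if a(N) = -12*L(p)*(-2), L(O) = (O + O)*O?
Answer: √9071 ≈ 95.242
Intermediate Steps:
p = 0 (p = -3 + √(4 + 5) = -3 + √9 = -3 + 3 = 0)
L(O) = 2*O² (L(O) = (2*O)*O = 2*O²)
a(N) = 0 (a(N) = -12*2*0²*(-2) = -12*2*0*(-2) = -0*(-2) = -12*0 = 0)
√((-81 + 352*26) + a(681)) = √((-81 + 352*26) + 0) = √((-81 + 9152) + 0) = √(9071 + 0) = √9071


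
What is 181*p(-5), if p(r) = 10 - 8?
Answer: 362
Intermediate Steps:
p(r) = 2
181*p(-5) = 181*2 = 362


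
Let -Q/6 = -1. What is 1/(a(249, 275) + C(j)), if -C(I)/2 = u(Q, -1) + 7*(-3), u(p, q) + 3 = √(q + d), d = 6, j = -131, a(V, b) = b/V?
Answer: 3044523/148259509 + 124002*√5/148259509 ≈ 0.022405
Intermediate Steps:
Q = 6 (Q = -6*(-1) = 6)
u(p, q) = -3 + √(6 + q) (u(p, q) = -3 + √(q + 6) = -3 + √(6 + q))
C(I) = 48 - 2*√5 (C(I) = -2*((-3 + √(6 - 1)) + 7*(-3)) = -2*((-3 + √5) - 21) = -2*(-24 + √5) = 48 - 2*√5)
1/(a(249, 275) + C(j)) = 1/(275/249 + (48 - 2*√5)) = 1/(12227/249 - 2*√5)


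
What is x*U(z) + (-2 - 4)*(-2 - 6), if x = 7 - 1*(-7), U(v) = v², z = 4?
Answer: 272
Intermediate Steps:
x = 14 (x = 7 + 7 = 14)
x*U(z) + (-2 - 4)*(-2 - 6) = 14*4² + (-2 - 4)*(-2 - 6) = 14*16 - 6*(-8) = 224 + 48 = 272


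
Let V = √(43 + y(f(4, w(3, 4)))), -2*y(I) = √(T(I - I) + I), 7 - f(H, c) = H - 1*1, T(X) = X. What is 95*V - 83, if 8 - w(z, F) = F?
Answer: -83 + 95*√42 ≈ 532.67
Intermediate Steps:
w(z, F) = 8 - F
f(H, c) = 8 - H (f(H, c) = 7 - (H - 1*1) = 7 - (H - 1) = 7 - (-1 + H) = 7 + (1 - H) = 8 - H)
y(I) = -√I/2 (y(I) = -√((I - I) + I)/2 = -√(0 + I)/2 = -√I/2)
V = √42 (V = √(43 - √(8 - 1*4)/2) = √(43 - √(8 - 4)/2) = √(43 - √4/2) = √(43 - ½*2) = √(43 - 1) = √42 ≈ 6.4807)
95*V - 83 = 95*√42 - 83 = -83 + 95*√42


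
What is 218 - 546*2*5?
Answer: -5242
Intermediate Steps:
218 - 546*2*5 = 218 - 546*10 = 218 - 39*140 = 218 - 5460 = -5242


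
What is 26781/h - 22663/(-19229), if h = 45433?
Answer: 1544619928/873631157 ≈ 1.7680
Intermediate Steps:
26781/h - 22663/(-19229) = 26781/45433 - 22663/(-19229) = 26781*(1/45433) - 22663*(-1/19229) = 26781/45433 + 22663/19229 = 1544619928/873631157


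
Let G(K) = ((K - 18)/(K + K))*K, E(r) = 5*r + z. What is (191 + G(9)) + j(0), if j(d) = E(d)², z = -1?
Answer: 375/2 ≈ 187.50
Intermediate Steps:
E(r) = -1 + 5*r (E(r) = 5*r - 1 = -1 + 5*r)
G(K) = -9 + K/2 (G(K) = ((-18 + K)/((2*K)))*K = ((-18 + K)*(1/(2*K)))*K = ((-18 + K)/(2*K))*K = -9 + K/2)
j(d) = (-1 + 5*d)²
(191 + G(9)) + j(0) = (191 + (-9 + (½)*9)) + (-1 + 5*0)² = (191 + (-9 + 9/2)) + (-1 + 0)² = (191 - 9/2) + (-1)² = 373/2 + 1 = 375/2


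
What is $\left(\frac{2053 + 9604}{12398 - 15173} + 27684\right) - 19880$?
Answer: $\frac{21644443}{2775} \approx 7799.8$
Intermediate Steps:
$\left(\frac{2053 + 9604}{12398 - 15173} + 27684\right) - 19880 = \left(\frac{11657}{-2775} + 27684\right) - 19880 = \left(11657 \left(- \frac{1}{2775}\right) + 27684\right) - 19880 = \left(- \frac{11657}{2775} + 27684\right) - 19880 = \frac{76811443}{2775} - 19880 = \frac{21644443}{2775}$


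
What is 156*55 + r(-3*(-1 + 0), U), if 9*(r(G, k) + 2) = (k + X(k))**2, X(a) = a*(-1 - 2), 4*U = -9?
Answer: 34321/4 ≈ 8580.3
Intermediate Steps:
U = -9/4 (U = (1/4)*(-9) = -9/4 ≈ -2.2500)
X(a) = -3*a (X(a) = a*(-3) = -3*a)
r(G, k) = -2 + 4*k**2/9 (r(G, k) = -2 + (k - 3*k)**2/9 = -2 + (-2*k)**2/9 = -2 + (4*k**2)/9 = -2 + 4*k**2/9)
156*55 + r(-3*(-1 + 0), U) = 156*55 + (-2 + 4*(-9/4)**2/9) = 8580 + (-2 + (4/9)*(81/16)) = 8580 + (-2 + 9/4) = 8580 + 1/4 = 34321/4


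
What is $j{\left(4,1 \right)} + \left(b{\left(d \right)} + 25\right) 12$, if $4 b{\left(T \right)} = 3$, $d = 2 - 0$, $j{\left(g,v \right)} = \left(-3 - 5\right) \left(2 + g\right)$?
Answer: $261$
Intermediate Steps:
$j{\left(g,v \right)} = -16 - 8 g$ ($j{\left(g,v \right)} = - 8 \left(2 + g\right) = -16 - 8 g$)
$d = 2$ ($d = 2 + 0 = 2$)
$b{\left(T \right)} = \frac{3}{4}$ ($b{\left(T \right)} = \frac{1}{4} \cdot 3 = \frac{3}{4}$)
$j{\left(4,1 \right)} + \left(b{\left(d \right)} + 25\right) 12 = \left(-16 - 32\right) + \left(\frac{3}{4} + 25\right) 12 = \left(-16 - 32\right) + \frac{103}{4} \cdot 12 = -48 + 309 = 261$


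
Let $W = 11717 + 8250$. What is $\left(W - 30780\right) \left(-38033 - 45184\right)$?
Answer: $899825421$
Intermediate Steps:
$W = 19967$
$\left(W - 30780\right) \left(-38033 - 45184\right) = \left(19967 - 30780\right) \left(-38033 - 45184\right) = \left(-10813\right) \left(-83217\right) = 899825421$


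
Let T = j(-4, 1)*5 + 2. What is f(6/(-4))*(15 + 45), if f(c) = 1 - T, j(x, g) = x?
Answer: 1140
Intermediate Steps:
T = -18 (T = -4*5 + 2 = -20 + 2 = -18)
f(c) = 19 (f(c) = 1 - 1*(-18) = 1 + 18 = 19)
f(6/(-4))*(15 + 45) = 19*(15 + 45) = 19*60 = 1140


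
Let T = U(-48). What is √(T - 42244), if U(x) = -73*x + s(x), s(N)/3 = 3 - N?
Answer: I*√38587 ≈ 196.44*I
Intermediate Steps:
s(N) = 9 - 3*N (s(N) = 3*(3 - N) = 9 - 3*N)
U(x) = 9 - 76*x (U(x) = -73*x + (9 - 3*x) = 9 - 76*x)
T = 3657 (T = 9 - 76*(-48) = 9 + 3648 = 3657)
√(T - 42244) = √(3657 - 42244) = √(-38587) = I*√38587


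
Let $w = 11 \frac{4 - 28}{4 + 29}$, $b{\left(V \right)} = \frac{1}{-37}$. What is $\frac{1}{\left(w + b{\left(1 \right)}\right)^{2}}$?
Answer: $\frac{1369}{88209} \approx 0.01552$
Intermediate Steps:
$b{\left(V \right)} = - \frac{1}{37}$
$w = -8$ ($w = 11 \left(- \frac{24}{33}\right) = 11 \left(\left(-24\right) \frac{1}{33}\right) = 11 \left(- \frac{8}{11}\right) = -8$)
$\frac{1}{\left(w + b{\left(1 \right)}\right)^{2}} = \frac{1}{\left(-8 - \frac{1}{37}\right)^{2}} = \frac{1}{\left(- \frac{297}{37}\right)^{2}} = \frac{1}{\frac{88209}{1369}} = \frac{1369}{88209}$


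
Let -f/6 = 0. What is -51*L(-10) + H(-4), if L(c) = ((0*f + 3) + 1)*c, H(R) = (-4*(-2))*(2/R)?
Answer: 2036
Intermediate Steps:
f = 0 (f = -6*0 = 0)
H(R) = 16/R (H(R) = 8*(2/R) = 16/R)
L(c) = 4*c (L(c) = ((0*0 + 3) + 1)*c = ((0 + 3) + 1)*c = (3 + 1)*c = 4*c)
-51*L(-10) + H(-4) = -204*(-10) + 16/(-4) = -51*(-40) + 16*(-¼) = 2040 - 4 = 2036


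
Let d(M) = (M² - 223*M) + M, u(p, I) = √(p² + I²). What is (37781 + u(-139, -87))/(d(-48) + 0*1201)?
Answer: 37781/12960 + √26890/12960 ≈ 2.9279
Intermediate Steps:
u(p, I) = √(I² + p²)
d(M) = M² - 222*M
(37781 + u(-139, -87))/(d(-48) + 0*1201) = (37781 + √((-87)² + (-139)²))/(-48*(-222 - 48) + 0*1201) = (37781 + √(7569 + 19321))/(-48*(-270) + 0) = (37781 + √26890)/(12960 + 0) = (37781 + √26890)/12960 = (37781 + √26890)*(1/12960) = 37781/12960 + √26890/12960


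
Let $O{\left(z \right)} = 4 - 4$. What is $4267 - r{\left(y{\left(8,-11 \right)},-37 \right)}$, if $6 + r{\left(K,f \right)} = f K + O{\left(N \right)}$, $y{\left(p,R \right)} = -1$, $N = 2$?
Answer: $4236$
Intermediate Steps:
$O{\left(z \right)} = 0$
$r{\left(K,f \right)} = -6 + K f$ ($r{\left(K,f \right)} = -6 + \left(f K + 0\right) = -6 + \left(K f + 0\right) = -6 + K f$)
$4267 - r{\left(y{\left(8,-11 \right)},-37 \right)} = 4267 - \left(-6 - -37\right) = 4267 - \left(-6 + 37\right) = 4267 - 31 = 4236$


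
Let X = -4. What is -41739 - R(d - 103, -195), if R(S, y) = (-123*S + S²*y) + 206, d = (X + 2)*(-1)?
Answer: 1934827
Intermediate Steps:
d = 2 (d = (-4 + 2)*(-1) = -2*(-1) = 2)
R(S, y) = 206 - 123*S + y*S² (R(S, y) = (-123*S + y*S²) + 206 = 206 - 123*S + y*S²)
-41739 - R(d - 103, -195) = -41739 - (206 - 123*(2 - 103) - 195*(2 - 103)²) = -41739 - (206 - 123*(-101) - 195*(-101)²) = -41739 - (206 + 12423 - 195*10201) = -41739 - (206 + 12423 - 1989195) = -41739 - 1*(-1976566) = -41739 + 1976566 = 1934827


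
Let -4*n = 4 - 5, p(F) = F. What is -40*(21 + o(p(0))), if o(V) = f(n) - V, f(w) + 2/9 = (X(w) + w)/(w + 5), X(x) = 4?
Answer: -54400/63 ≈ -863.49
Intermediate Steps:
n = ¼ (n = -(4 - 5)/4 = -¼*(-1) = ¼ ≈ 0.25000)
f(w) = -2/9 + (4 + w)/(5 + w) (f(w) = -2/9 + (4 + w)/(w + 5) = -2/9 + (4 + w)/(5 + w))
o(V) = 37/63 - V (o(V) = (26 + 7*(¼))/(9*(5 + ¼)) - V = (26 + 7/4)/(9*(21/4)) - V = (⅑)*(4/21)*(111/4) - V = 37/63 - V)
-40*(21 + o(p(0))) = -40*(21 + (37/63 - 1*0)) = -40*(21 + (37/63 + 0)) = -40*(21 + 37/63) = -40*1360/63 = -54400/63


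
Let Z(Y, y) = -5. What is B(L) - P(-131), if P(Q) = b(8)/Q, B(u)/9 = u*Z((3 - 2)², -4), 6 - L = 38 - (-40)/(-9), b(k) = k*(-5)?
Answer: 162400/131 ≈ 1239.7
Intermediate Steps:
b(k) = -5*k
L = -248/9 (L = 6 - (38 - (-40)/(-9)) = 6 - (38 - (-40)*(-1)/9) = 6 - (38 - 1*40/9) = 6 - (38 - 40/9) = 6 - 1*302/9 = 6 - 302/9 = -248/9 ≈ -27.556)
B(u) = -45*u (B(u) = 9*(u*(-5)) = 9*(-5*u) = -45*u)
P(Q) = -40/Q (P(Q) = (-5*8)/Q = -40/Q)
B(L) - P(-131) = -45*(-248/9) - (-40)/(-131) = 1240 - (-40)*(-1)/131 = 1240 - 1*40/131 = 1240 - 40/131 = 162400/131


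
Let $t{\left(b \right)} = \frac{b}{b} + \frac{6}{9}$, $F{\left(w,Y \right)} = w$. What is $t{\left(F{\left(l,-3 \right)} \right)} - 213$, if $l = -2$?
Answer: $- \frac{634}{3} \approx -211.33$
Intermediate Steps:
$t{\left(b \right)} = \frac{5}{3}$ ($t{\left(b \right)} = 1 + 6 \cdot \frac{1}{9} = 1 + \frac{2}{3} = \frac{5}{3}$)
$t{\left(F{\left(l,-3 \right)} \right)} - 213 = \frac{5}{3} - 213 = - \frac{634}{3}$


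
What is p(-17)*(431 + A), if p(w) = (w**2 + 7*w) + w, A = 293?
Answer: 110772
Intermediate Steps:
p(w) = w**2 + 8*w
p(-17)*(431 + A) = (-17*(8 - 17))*(431 + 293) = -17*(-9)*724 = 153*724 = 110772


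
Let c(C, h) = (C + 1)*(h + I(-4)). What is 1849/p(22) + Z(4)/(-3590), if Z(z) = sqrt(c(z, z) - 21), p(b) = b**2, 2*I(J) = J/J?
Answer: 1849/484 - sqrt(6)/7180 ≈ 3.8199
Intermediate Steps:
I(J) = 1/2 (I(J) = (J/J)/2 = (1/2)*1 = 1/2)
c(C, h) = (1 + C)*(1/2 + h) (c(C, h) = (C + 1)*(h + 1/2) = (1 + C)*(1/2 + h))
Z(z) = sqrt(-41/2 + z**2 + 3*z/2) (Z(z) = sqrt((1/2 + z + z/2 + z*z) - 21) = sqrt((1/2 + z + z/2 + z**2) - 21) = sqrt((1/2 + z**2 + 3*z/2) - 21) = sqrt(-41/2 + z**2 + 3*z/2))
1849/p(22) + Z(4)/(-3590) = 1849/(22**2) + (sqrt(-82 + 4*4**2 + 6*4)/2)/(-3590) = 1849/484 + (sqrt(-82 + 4*16 + 24)/2)*(-1/3590) = 1849*(1/484) + (sqrt(-82 + 64 + 24)/2)*(-1/3590) = 1849/484 + (sqrt(6)/2)*(-1/3590) = 1849/484 - sqrt(6)/7180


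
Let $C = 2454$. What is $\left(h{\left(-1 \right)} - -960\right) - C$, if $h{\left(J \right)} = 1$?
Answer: $-1493$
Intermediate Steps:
$\left(h{\left(-1 \right)} - -960\right) - C = \left(1 - -960\right) - 2454 = \left(1 + 960\right) - 2454 = 961 - 2454 = -1493$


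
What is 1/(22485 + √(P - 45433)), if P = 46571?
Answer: 22485/505574087 - √1138/505574087 ≈ 4.4407e-5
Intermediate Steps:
1/(22485 + √(P - 45433)) = 1/(22485 + √(46571 - 45433)) = 1/(22485 + √1138)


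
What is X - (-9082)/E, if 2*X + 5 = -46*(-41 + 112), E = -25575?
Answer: -83673989/51150 ≈ -1635.9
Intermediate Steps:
X = -3271/2 (X = -5/2 + (-46*(-41 + 112))/2 = -5/2 + (-46*71)/2 = -5/2 + (½)*(-3266) = -5/2 - 1633 = -3271/2 ≈ -1635.5)
X - (-9082)/E = -3271/2 - (-9082)/(-25575) = -3271/2 - (-9082)*(-1)/25575 = -3271/2 - 1*9082/25575 = -3271/2 - 9082/25575 = -83673989/51150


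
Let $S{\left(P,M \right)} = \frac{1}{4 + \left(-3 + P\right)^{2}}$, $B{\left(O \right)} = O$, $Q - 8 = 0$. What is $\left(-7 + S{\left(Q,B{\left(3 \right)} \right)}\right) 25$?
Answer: $- \frac{5050}{29} \approx -174.14$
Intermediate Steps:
$Q = 8$ ($Q = 8 + 0 = 8$)
$\left(-7 + S{\left(Q,B{\left(3 \right)} \right)}\right) 25 = \left(-7 + \frac{1}{4 + \left(-3 + 8\right)^{2}}\right) 25 = \left(-7 + \frac{1}{4 + 5^{2}}\right) 25 = \left(-7 + \frac{1}{4 + 25}\right) 25 = \left(-7 + \frac{1}{29}\right) 25 = \left(- \frac{202}{29}\right) 25 = - \frac{5050}{29}$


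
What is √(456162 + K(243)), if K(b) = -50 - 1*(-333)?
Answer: √456445 ≈ 675.61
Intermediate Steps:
K(b) = 283 (K(b) = -50 + 333 = 283)
√(456162 + K(243)) = √(456162 + 283) = √456445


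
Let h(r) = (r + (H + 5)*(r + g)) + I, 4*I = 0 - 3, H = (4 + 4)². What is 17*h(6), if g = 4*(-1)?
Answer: 9741/4 ≈ 2435.3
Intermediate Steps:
g = -4
H = 64 (H = 8² = 64)
I = -¾ (I = (0 - 3)/4 = (¼)*(-3) = -¾ ≈ -0.75000)
h(r) = -1107/4 + 70*r (h(r) = (r + (64 + 5)*(r - 4)) - ¾ = (r + 69*(-4 + r)) - ¾ = (r + (-276 + 69*r)) - ¾ = (-276 + 70*r) - ¾ = -1107/4 + 70*r)
17*h(6) = 17*(-1107/4 + 70*6) = 17*(-1107/4 + 420) = 17*(573/4) = 9741/4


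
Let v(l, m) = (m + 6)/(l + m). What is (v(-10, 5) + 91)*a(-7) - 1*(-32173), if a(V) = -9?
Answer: 156869/5 ≈ 31374.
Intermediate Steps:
v(l, m) = (6 + m)/(l + m)
(v(-10, 5) + 91)*a(-7) - 1*(-32173) = ((6 + 5)/(-10 + 5) + 91)*(-9) - 1*(-32173) = (11/(-5) + 91)*(-9) + 32173 = (-⅕*11 + 91)*(-9) + 32173 = (-11/5 + 91)*(-9) + 32173 = (444/5)*(-9) + 32173 = -3996/5 + 32173 = 156869/5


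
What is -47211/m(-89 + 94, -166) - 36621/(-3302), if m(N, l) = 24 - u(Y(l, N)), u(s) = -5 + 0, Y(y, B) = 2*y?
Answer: -11909901/7366 ≈ -1616.9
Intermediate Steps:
u(s) = -5
m(N, l) = 29 (m(N, l) = 24 - 1*(-5) = 24 + 5 = 29)
-47211/m(-89 + 94, -166) - 36621/(-3302) = -47211/29 - 36621/(-3302) = -47211*1/29 - 36621*(-1/3302) = -47211/29 + 2817/254 = -11909901/7366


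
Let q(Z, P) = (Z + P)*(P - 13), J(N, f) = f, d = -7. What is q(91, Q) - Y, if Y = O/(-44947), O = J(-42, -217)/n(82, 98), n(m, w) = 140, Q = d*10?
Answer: -1566852451/898940 ≈ -1743.0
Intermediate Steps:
Q = -70 (Q = -7*10 = -70)
O = -31/20 (O = -217/140 = -217*1/140 = -31/20 ≈ -1.5500)
Y = 31/898940 (Y = -31/20/(-44947) = -31/20*(-1/44947) = 31/898940 ≈ 3.4485e-5)
q(Z, P) = (-13 + P)*(P + Z) (q(Z, P) = (P + Z)*(-13 + P) = (-13 + P)*(P + Z))
q(91, Q) - Y = ((-70)² - 13*(-70) - 13*91 - 70*91) - 1*31/898940 = (4900 + 910 - 1183 - 6370) - 31/898940 = -1743 - 31/898940 = -1566852451/898940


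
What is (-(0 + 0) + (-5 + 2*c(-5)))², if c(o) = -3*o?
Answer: 625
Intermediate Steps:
(-(0 + 0) + (-5 + 2*c(-5)))² = (-(0 + 0) + (-5 + 2*(-3*(-5))))² = (-1*0 + (-5 + 2*15))² = (0 + (-5 + 30))² = (0 + 25)² = 25² = 625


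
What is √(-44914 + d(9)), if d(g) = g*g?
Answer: I*√44833 ≈ 211.74*I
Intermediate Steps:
d(g) = g²
√(-44914 + d(9)) = √(-44914 + 9²) = √(-44914 + 81) = √(-44833) = I*√44833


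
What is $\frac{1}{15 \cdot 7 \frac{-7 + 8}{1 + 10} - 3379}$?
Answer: $- \frac{11}{37064} \approx -0.00029678$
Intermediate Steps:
$\frac{1}{15 \cdot 7 \frac{-7 + 8}{1 + 10} - 3379} = \frac{1}{105 \cdot 1 \cdot \frac{1}{11} - 3379} = \frac{1}{105 \cdot \frac{1}{11} - 3379} = \frac{1}{\frac{105}{11} - 3379} = \frac{1}{- \frac{37064}{11}} = - \frac{11}{37064}$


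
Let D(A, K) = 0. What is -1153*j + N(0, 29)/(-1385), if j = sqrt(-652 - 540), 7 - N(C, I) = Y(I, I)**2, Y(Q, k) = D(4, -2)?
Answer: -7/1385 - 2306*I*sqrt(298) ≈ -0.0050542 - 39808.0*I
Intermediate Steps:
Y(Q, k) = 0
N(C, I) = 7 (N(C, I) = 7 - 1*0**2 = 7 - 1*0 = 7 + 0 = 7)
j = 2*I*sqrt(298) (j = sqrt(-1192) = 2*I*sqrt(298) ≈ 34.525*I)
-1153*j + N(0, 29)/(-1385) = -2306*I*sqrt(298) + 7/(-1385) = -2306*I*sqrt(298) + 7*(-1/1385) = -2306*I*sqrt(298) - 7/1385 = -7/1385 - 2306*I*sqrt(298)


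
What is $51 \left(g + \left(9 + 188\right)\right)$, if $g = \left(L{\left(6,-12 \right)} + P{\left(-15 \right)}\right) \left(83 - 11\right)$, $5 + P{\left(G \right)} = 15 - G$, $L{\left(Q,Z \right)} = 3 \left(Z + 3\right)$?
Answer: $2703$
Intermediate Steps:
$L{\left(Q,Z \right)} = 9 + 3 Z$ ($L{\left(Q,Z \right)} = 3 \left(3 + Z\right) = 9 + 3 Z$)
$P{\left(G \right)} = 10 - G$ ($P{\left(G \right)} = -5 - \left(-15 + G\right) = 10 - G$)
$g = -144$ ($g = \left(\left(9 + 3 \left(-12\right)\right) + \left(10 - -15\right)\right) \left(83 - 11\right) = \left(\left(9 - 36\right) + \left(10 + 15\right)\right) 72 = \left(-27 + 25\right) 72 = \left(-2\right) 72 = -144$)
$51 \left(g + \left(9 + 188\right)\right) = 51 \left(-144 + \left(9 + 188\right)\right) = 51 \left(-144 + 197\right) = 51 \cdot 53 = 2703$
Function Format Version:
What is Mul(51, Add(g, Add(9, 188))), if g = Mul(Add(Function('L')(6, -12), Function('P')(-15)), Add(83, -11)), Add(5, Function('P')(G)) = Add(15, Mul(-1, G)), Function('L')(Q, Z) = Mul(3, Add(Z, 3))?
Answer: 2703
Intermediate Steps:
Function('L')(Q, Z) = Add(9, Mul(3, Z)) (Function('L')(Q, Z) = Mul(3, Add(3, Z)) = Add(9, Mul(3, Z)))
Function('P')(G) = Add(10, Mul(-1, G)) (Function('P')(G) = Add(-5, Add(15, Mul(-1, G))) = Add(10, Mul(-1, G)))
g = -144 (g = Mul(Add(Add(9, Mul(3, -12)), Add(10, Mul(-1, -15))), Add(83, -11)) = Mul(Add(Add(9, -36), Add(10, 15)), 72) = Mul(Add(-27, 25), 72) = Mul(-2, 72) = -144)
Mul(51, Add(g, Add(9, 188))) = Mul(51, Add(-144, Add(9, 188))) = Mul(51, Add(-144, 197)) = Mul(51, 53) = 2703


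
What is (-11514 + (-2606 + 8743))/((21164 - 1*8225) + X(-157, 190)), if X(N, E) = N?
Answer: -5377/12782 ≈ -0.42067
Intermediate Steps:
(-11514 + (-2606 + 8743))/((21164 - 1*8225) + X(-157, 190)) = (-11514 + (-2606 + 8743))/((21164 - 1*8225) - 157) = (-11514 + 6137)/((21164 - 8225) - 157) = -5377/(12939 - 157) = -5377/12782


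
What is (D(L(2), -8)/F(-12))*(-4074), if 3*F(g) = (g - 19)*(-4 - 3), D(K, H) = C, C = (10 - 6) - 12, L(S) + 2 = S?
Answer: 13968/31 ≈ 450.58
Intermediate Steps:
L(S) = -2 + S
C = -8 (C = 4 - 12 = -8)
D(K, H) = -8
F(g) = 133/3 - 7*g/3 (F(g) = ((g - 19)*(-4 - 3))/3 = ((-19 + g)*(-7))/3 = (133 - 7*g)/3 = 133/3 - 7*g/3)
(D(L(2), -8)/F(-12))*(-4074) = -8/(133/3 - 7/3*(-12))*(-4074) = -8/(133/3 + 28)*(-4074) = -8/217/3*(-4074) = -8*3/217*(-4074) = -24/217*(-4074) = 13968/31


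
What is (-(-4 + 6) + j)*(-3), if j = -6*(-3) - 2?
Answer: -42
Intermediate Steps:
j = 16 (j = 18 - 2 = 16)
(-(-4 + 6) + j)*(-3) = (-(-4 + 6) + 16)*(-3) = (-1*2 + 16)*(-3) = (-2 + 16)*(-3) = 14*(-3) = -42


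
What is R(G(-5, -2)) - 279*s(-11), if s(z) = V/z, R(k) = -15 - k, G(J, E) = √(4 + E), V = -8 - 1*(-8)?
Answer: -15 - √2 ≈ -16.414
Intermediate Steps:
V = 0 (V = -8 + 8 = 0)
s(z) = 0 (s(z) = 0/z = 0)
R(G(-5, -2)) - 279*s(-11) = (-15 - √(4 - 2)) - 279*0 = (-15 - √2) + 0 = -15 - √2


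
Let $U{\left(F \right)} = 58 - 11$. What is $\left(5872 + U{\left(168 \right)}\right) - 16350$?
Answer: $-10431$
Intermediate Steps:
$U{\left(F \right)} = 47$ ($U{\left(F \right)} = 58 - 11 = 47$)
$\left(5872 + U{\left(168 \right)}\right) - 16350 = \left(5872 + 47\right) - 16350 = 5919 - 16350 = -10431$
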